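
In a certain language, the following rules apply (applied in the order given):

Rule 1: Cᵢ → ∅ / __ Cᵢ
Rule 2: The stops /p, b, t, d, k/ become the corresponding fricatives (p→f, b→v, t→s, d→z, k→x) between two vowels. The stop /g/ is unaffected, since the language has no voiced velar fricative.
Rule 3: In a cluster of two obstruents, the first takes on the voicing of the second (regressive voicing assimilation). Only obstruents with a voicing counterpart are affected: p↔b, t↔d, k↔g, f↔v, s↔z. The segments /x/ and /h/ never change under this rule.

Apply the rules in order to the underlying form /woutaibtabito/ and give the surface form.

Rule 1 (degemination): no segment meets the environment; /woutaibtabito/ is unchanged.
Rule 2 (intervocalic spirantization): /t/ is a stop between vowels /u/ and /a/, so it spirantizes to the fricative [s]. /b/ is a stop between vowels /a/ and /i/, so it spirantizes to the fricative [v]. /t/ is a stop between vowels /i/ and /o/, so it spirantizes to the fricative [s]. /woutaibtabito/ → wousaibtaviso.
Rule 3 (regressive voicing assimilation): /b/ precedes the voiceless obstruent /t/, so it devoices to [p] by assimilation. /wousaibtaviso/ → wousaiptaviso.

wousaiptaviso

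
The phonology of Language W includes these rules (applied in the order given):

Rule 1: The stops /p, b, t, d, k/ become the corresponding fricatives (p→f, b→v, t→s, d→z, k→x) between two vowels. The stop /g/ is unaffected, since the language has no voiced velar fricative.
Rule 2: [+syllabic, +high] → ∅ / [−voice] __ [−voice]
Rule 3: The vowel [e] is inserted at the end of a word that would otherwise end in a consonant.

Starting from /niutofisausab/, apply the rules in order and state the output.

Rule 1 (intervocalic spirantization): /t/ is a stop between vowels /u/ and /o/, so it spirantizes to the fricative [s]. /niutofisausab/ → niusofisausab.
Rule 2 (high vowel syncope): /i/ is a high vowel flanked by voiceless consonants /f/ and /s/, so it deletes. /niusofisausab/ → niusofsausab.
Rule 3 (final e-epenthesis): the form ends in the consonant /b/, so [e] is inserted word-finally. /niusofsausab/ → niusofsausabe.

niusofsausabe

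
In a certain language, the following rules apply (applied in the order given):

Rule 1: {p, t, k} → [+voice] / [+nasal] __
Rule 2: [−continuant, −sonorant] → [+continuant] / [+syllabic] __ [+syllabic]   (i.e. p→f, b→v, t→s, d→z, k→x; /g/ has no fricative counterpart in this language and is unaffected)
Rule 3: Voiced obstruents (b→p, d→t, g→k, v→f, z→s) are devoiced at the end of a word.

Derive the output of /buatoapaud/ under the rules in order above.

buasoafaut

Rule 1 (post-nasal voicing): no segment meets the environment; /buatoapaud/ is unchanged.
Rule 2 (intervocalic spirantization): /t/ is a stop between vowels /a/ and /o/, so it spirantizes to the fricative [s]. /p/ is a stop between vowels /a/ and /a/, so it spirantizes to the fricative [f]. /buatoapaud/ → buasoafaud.
Rule 3 (final devoicing): /d/ is a voiced obstruent in word-final position, so it devoices to [t]. /buasoafaud/ → buasoafaut.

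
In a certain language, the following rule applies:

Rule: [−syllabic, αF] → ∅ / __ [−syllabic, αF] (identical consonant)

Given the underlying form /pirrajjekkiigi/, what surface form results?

/rr/ is a geminate; the first /r/ deletes.
/jj/ is a geminate; the first /j/ deletes.
/kk/ is a geminate; the first /k/ deletes.
Surface form: [pirajekiigi].

pirajekiigi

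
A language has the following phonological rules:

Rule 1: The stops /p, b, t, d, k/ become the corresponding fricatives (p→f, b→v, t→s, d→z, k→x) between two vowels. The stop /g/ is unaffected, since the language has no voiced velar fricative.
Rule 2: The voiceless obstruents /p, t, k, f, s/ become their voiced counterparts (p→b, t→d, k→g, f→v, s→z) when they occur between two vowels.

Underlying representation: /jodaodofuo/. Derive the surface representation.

jozaozovuo

Rule 1 (intervocalic spirantization): /d/ is a stop between vowels /o/ and /a/, so it spirantizes to the fricative [z]. /d/ is a stop between vowels /o/ and /o/, so it spirantizes to the fricative [z]. /jodaodofuo/ → jozaozofuo.
Rule 2 (intervocalic voicing): /f/ is a voiceless obstruent between vowels /o/ and /u/, so it voices to [v]. /jozaozofuo/ → jozaozovuo.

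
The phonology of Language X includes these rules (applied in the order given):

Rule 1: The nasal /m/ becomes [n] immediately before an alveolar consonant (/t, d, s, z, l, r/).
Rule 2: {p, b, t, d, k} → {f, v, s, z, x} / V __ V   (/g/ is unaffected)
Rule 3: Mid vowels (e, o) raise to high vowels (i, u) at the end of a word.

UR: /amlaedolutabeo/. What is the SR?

Rule 1 (nasal place assimilation): /m/ precedes the alveolar consonant /l/, so it assimilates in place to [n]. /amlaedolutabeo/ → anlaedolutabeo.
Rule 2 (intervocalic spirantization): /d/ is a stop between vowels /e/ and /o/, so it spirantizes to the fricative [z]. /t/ is a stop between vowels /u/ and /a/, so it spirantizes to the fricative [s]. /b/ is a stop between vowels /a/ and /e/, so it spirantizes to the fricative [v]. /anlaedolutabeo/ → anlaezolusaveo.
Rule 3 (final vowel raising): /o/ is a mid vowel in word-final position, so it raises to [u]. /anlaezolusaveo/ → anlaezolusaveu.

anlaezolusaveu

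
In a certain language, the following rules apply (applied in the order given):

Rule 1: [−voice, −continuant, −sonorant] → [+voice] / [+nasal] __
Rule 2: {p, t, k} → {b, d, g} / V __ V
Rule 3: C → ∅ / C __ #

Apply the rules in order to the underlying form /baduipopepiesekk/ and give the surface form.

Rule 1 (post-nasal voicing): no segment meets the environment; /baduipopepiesekk/ is unchanged.
Rule 2 (intervocalic voicing): /p/ is a voiceless stop between vowels /i/ and /o/, so it voices to [b]. /p/ is a voiceless stop between vowels /o/ and /e/, so it voices to [b]. /p/ is a voiceless stop between vowels /e/ and /i/, so it voices to [b]. /baduipopepiesekk/ → baduibobebiesekk.
Rule 3 (final cluster simplification): /k/ is the second consonant of a word-final cluster /kk/, so it deletes. /baduibobebiesekk/ → baduibobebiesek.

baduibobebiesek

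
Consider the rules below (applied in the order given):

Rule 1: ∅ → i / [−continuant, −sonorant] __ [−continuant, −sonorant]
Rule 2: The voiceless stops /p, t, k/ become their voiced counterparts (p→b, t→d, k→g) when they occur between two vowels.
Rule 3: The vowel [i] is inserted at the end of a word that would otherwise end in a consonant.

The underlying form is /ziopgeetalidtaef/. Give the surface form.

ziobigeedalididaefi

Rule 1 (stop-cluster i-epenthesis): /p/ and /g/ form a stop–stop cluster, so [i] is inserted between them. /d/ and /t/ form a stop–stop cluster, so [i] is inserted between them. /ziopgeetalidtaef/ → ziopigeetaliditaef.
Rule 2 (intervocalic voicing): /p/ is a voiceless stop between vowels /o/ and /i/, so it voices to [b]. /t/ is a voiceless stop between vowels /e/ and /a/, so it voices to [d]. /t/ is a voiceless stop between vowels /i/ and /a/, so it voices to [d]. /ziopigeetaliditaef/ → ziobigeedalididaef.
Rule 3 (final i-epenthesis): the form ends in the consonant /f/, so [i] is inserted word-finally. /ziobigeedalididaef/ → ziobigeedalididaefi.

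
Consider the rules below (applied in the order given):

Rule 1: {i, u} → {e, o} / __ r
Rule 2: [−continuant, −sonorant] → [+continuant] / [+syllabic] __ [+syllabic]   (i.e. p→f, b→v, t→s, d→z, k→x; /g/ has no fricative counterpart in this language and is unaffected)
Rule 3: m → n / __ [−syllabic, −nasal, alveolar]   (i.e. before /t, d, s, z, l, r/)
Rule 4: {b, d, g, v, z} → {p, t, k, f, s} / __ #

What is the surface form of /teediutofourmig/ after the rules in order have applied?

teeziusofoormik

Rule 1 (pre-rhotic lowering): /u/ is a high vowel immediately before /r/, so it lowers to [o]. /teediutofourmig/ → teediutofoormig.
Rule 2 (intervocalic spirantization): /d/ is a stop between vowels /e/ and /i/, so it spirantizes to the fricative [z]. /t/ is a stop between vowels /u/ and /o/, so it spirantizes to the fricative [s]. /teediutofoormig/ → teeziusofoormig.
Rule 3 (nasal place assimilation): no segment meets the environment; /teeziusofoormig/ is unchanged.
Rule 4 (final devoicing): /g/ is a voiced obstruent in word-final position, so it devoices to [k]. /teeziusofoormig/ → teeziusofoormik.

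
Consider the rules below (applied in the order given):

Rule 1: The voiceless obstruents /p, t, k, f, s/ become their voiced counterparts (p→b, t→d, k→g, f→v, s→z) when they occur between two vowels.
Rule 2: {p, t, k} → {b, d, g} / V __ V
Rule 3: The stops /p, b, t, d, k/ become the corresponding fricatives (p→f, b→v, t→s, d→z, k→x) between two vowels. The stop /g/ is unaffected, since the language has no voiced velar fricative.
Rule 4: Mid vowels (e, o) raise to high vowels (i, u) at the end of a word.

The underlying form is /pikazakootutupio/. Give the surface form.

pigazagoozuzuviu

Rule 1 (intervocalic voicing): /k/ is a voiceless obstruent between vowels /i/ and /a/, so it voices to [g]. /k/ is a voiceless obstruent between vowels /a/ and /o/, so it voices to [g]. /t/ is a voiceless obstruent between vowels /o/ and /u/, so it voices to [d]. /t/ is a voiceless obstruent between vowels /u/ and /u/, so it voices to [d]. /p/ is a voiceless obstruent between vowels /u/ and /i/, so it voices to [b]. /pikazakootutupio/ → pigazagoodudubio.
Rule 2 (intervocalic voicing): no segment meets the environment; /pigazagoodudubio/ is unchanged.
Rule 3 (intervocalic spirantization): /d/ is a stop between vowels /o/ and /u/, so it spirantizes to the fricative [z]. /d/ is a stop between vowels /u/ and /u/, so it spirantizes to the fricative [z]. /b/ is a stop between vowels /u/ and /i/, so it spirantizes to the fricative [v]. /pigazagoodudubio/ → pigazagoozuzuvio.
Rule 4 (final vowel raising): /o/ is a mid vowel in word-final position, so it raises to [u]. /pigazagoozuzuvio/ → pigazagoozuzuviu.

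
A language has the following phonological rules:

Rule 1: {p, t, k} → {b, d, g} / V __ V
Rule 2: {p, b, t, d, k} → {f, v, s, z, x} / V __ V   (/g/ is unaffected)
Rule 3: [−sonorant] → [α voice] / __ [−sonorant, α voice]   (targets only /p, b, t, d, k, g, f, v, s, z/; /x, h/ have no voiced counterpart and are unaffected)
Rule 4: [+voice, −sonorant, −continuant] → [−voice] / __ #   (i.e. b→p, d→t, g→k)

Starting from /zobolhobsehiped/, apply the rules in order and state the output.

Rule 1 (intervocalic voicing): /p/ is a voiceless stop between vowels /i/ and /e/, so it voices to [b]. /zobolhobsehiped/ → zobolhobsehibed.
Rule 2 (intervocalic spirantization): /b/ is a stop between vowels /o/ and /o/, so it spirantizes to the fricative [v]. /b/ is a stop between vowels /i/ and /e/, so it spirantizes to the fricative [v]. /zobolhobsehibed/ → zovolhobsehived.
Rule 3 (regressive voicing assimilation): /b/ precedes the voiceless obstruent /s/, so it devoices to [p] by assimilation. /zovolhobsehived/ → zovolhopsehived.
Rule 4 (final devoicing): /d/ is a voiced stop in word-final position, so it devoices to [t]. /zovolhopsehived/ → zovolhopsehivet.

zovolhopsehivet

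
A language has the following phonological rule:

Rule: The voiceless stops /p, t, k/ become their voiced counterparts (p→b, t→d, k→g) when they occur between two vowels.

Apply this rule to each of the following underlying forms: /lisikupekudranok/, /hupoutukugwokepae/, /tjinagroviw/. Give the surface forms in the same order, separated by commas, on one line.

/lisikupekudranok/: /k/ is a voiceless stop between vowels /i/ and /u/, so it voices to [g]. /p/ is a voiceless stop between vowels /u/ and /e/, so it voices to [b]. /k/ is a voiceless stop between vowels /e/ and /u/, so it voices to [g]. → [lisigubegudranok].
/hupoutukugwokepae/: /p/ is a voiceless stop between vowels /u/ and /o/, so it voices to [b]. /t/ is a voiceless stop between vowels /u/ and /u/, so it voices to [d]. /k/ is a voiceless stop between vowels /u/ and /u/, so it voices to [g]. /k/ is a voiceless stop between vowels /o/ and /e/, so it voices to [g]. /p/ is a voiceless stop between vowels /e/ and /a/, so it voices to [b]. → [huboudugugwogebae].
/tjinagroviw/: the rule's environment is not met; surfaces unchanged as [tjinagroviw].

lisigubegudranok, huboudugugwogebae, tjinagroviw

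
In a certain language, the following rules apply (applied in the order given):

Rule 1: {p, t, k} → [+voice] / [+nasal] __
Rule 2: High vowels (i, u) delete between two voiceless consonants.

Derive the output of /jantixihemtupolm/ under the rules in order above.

Rule 1 (post-nasal voicing): /t/ is a voiceless stop immediately after the nasal /n/, so it voices to [d]. /t/ is a voiceless stop immediately after the nasal /m/, so it voices to [d]. /jantixihemtupolm/ → jandixihemdupolm.
Rule 2 (high vowel syncope): /i/ is a high vowel flanked by voiceless consonants /x/ and /h/, so it deletes. /jandixihemdupolm/ → jandixhemdupolm.

jandixhemdupolm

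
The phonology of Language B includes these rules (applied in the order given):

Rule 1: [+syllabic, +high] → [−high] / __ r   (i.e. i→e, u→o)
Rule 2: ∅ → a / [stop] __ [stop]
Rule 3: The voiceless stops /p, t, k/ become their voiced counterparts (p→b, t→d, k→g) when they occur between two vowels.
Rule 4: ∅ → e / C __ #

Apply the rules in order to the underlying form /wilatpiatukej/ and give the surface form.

Rule 1 (pre-rhotic lowering): no segment meets the environment; /wilatpiatukej/ is unchanged.
Rule 2 (stop-cluster a-epenthesis): /t/ and /p/ form a stop–stop cluster, so [a] is inserted between them. /wilatpiatukej/ → wilatapiatukej.
Rule 3 (intervocalic voicing): /t/ is a voiceless stop between vowels /a/ and /a/, so it voices to [d]. /p/ is a voiceless stop between vowels /a/ and /i/, so it voices to [b]. /t/ is a voiceless stop between vowels /a/ and /u/, so it voices to [d]. /k/ is a voiceless stop between vowels /u/ and /e/, so it voices to [g]. /wilatapiatukej/ → wiladabiadugej.
Rule 4 (final e-epenthesis): the form ends in the consonant /j/, so [e] is inserted word-finally. /wiladabiadugej/ → wiladabiadugeje.

wiladabiadugeje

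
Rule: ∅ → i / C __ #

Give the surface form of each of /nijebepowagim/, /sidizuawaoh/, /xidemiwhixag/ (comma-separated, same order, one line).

nijebepowagimi, sidizuawaohi, xidemiwhixagi

/nijebepowagim/: the form ends in the consonant /m/, so [i] is inserted word-finally. → [nijebepowagimi].
/sidizuawaoh/: the form ends in the consonant /h/, so [i] is inserted word-finally. → [sidizuawaohi].
/xidemiwhixag/: the form ends in the consonant /g/, so [i] is inserted word-finally. → [xidemiwhixagi].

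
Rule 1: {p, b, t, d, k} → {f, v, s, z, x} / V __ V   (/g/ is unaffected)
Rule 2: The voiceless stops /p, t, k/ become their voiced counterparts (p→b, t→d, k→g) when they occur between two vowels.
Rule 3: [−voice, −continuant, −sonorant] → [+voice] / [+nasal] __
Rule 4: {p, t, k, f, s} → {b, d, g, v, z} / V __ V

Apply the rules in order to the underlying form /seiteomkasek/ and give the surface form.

Rule 1 (intervocalic spirantization): /t/ is a stop between vowels /i/ and /e/, so it spirantizes to the fricative [s]. /seiteomkasek/ → seiseomkasek.
Rule 2 (intervocalic voicing): no segment meets the environment; /seiseomkasek/ is unchanged.
Rule 3 (post-nasal voicing): /k/ is a voiceless stop immediately after the nasal /m/, so it voices to [g]. /seiseomkasek/ → seiseomgasek.
Rule 4 (intervocalic voicing): /s/ is a voiceless obstruent between vowels /i/ and /e/, so it voices to [z]. /s/ is a voiceless obstruent between vowels /a/ and /e/, so it voices to [z]. /seiseomgasek/ → seizeomgazek.

seizeomgazek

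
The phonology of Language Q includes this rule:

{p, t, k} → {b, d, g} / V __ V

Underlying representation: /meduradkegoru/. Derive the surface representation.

No segment of /meduradkegoru/ meets the structural description of the rule, so the form surfaces unchanged.

meduradkegoru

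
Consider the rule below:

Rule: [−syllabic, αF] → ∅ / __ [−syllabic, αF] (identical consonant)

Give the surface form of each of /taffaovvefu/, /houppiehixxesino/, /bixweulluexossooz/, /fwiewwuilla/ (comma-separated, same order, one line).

tafaovefu, houpiehixesino, bixweuluexosooz, fwiewuila

/taffaovvefu/: /ff/ is a geminate; the first /f/ deletes. /vv/ is a geminate; the first /v/ deletes. → [tafaovefu].
/houppiehixxesino/: /pp/ is a geminate; the first /p/ deletes. /xx/ is a geminate; the first /x/ deletes. → [houpiehixesino].
/bixweulluexossooz/: /ll/ is a geminate; the first /l/ deletes. /ss/ is a geminate; the first /s/ deletes. → [bixweuluexosooz].
/fwiewwuilla/: /ww/ is a geminate; the first /w/ deletes. /ll/ is a geminate; the first /l/ deletes. → [fwiewuila].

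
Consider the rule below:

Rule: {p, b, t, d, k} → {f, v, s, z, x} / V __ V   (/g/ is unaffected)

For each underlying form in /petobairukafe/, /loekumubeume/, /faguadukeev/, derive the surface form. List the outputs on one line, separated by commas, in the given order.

/petobairukafe/: /t/ is a stop between vowels /e/ and /o/, so it spirantizes to the fricative [s]. /b/ is a stop between vowels /o/ and /a/, so it spirantizes to the fricative [v]. /k/ is a stop between vowels /u/ and /a/, so it spirantizes to the fricative [x]. → [pesovairuxafe].
/loekumubeume/: /k/ is a stop between vowels /e/ and /u/, so it spirantizes to the fricative [x]. /b/ is a stop between vowels /u/ and /e/, so it spirantizes to the fricative [v]. → [loexumuveume].
/faguadukeev/: /d/ is a stop between vowels /a/ and /u/, so it spirantizes to the fricative [z]. /k/ is a stop between vowels /u/ and /e/, so it spirantizes to the fricative [x]. → [faguazuxeev].

pesovairuxafe, loexumuveume, faguazuxeev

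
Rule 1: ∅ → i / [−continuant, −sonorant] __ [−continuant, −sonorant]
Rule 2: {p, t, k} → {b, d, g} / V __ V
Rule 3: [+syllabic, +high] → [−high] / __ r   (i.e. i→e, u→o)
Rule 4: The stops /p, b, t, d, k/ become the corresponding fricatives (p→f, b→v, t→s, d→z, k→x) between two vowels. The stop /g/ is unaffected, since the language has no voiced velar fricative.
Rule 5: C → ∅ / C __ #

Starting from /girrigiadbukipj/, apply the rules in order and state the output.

gerrigiazivugip

Rule 1 (stop-cluster i-epenthesis): /d/ and /b/ form a stop–stop cluster, so [i] is inserted between them. /girrigiadbukipj/ → girrigiadibukipj.
Rule 2 (intervocalic voicing): /k/ is a voiceless stop between vowels /u/ and /i/, so it voices to [g]. /girrigiadibukipj/ → girrigiadibugipj.
Rule 3 (pre-rhotic lowering): /i/ is a high vowel immediately before /r/, so it lowers to [e]. /girrigiadibugipj/ → gerrigiadibugipj.
Rule 4 (intervocalic spirantization): /d/ is a stop between vowels /a/ and /i/, so it spirantizes to the fricative [z]. /b/ is a stop between vowels /i/ and /u/, so it spirantizes to the fricative [v]. /gerrigiadibugipj/ → gerrigiazivugipj.
Rule 5 (final cluster simplification): /j/ is the second consonant of a word-final cluster /pj/, so it deletes. /gerrigiazivugipj/ → gerrigiazivugip.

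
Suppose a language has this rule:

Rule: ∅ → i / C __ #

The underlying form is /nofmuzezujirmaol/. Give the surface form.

the form ends in the consonant /l/, so [i] is inserted word-finally.
Surface form: [nofmuzezujirmaoli].

nofmuzezujirmaoli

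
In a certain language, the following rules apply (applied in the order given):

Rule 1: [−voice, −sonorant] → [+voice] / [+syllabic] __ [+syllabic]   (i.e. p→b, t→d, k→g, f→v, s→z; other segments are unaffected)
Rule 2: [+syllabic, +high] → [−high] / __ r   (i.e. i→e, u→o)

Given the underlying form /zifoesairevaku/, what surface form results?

zivoezaerevagu

Rule 1 (intervocalic voicing): /f/ is a voiceless obstruent between vowels /i/ and /o/, so it voices to [v]. /s/ is a voiceless obstruent between vowels /e/ and /a/, so it voices to [z]. /k/ is a voiceless obstruent between vowels /a/ and /u/, so it voices to [g]. /zifoesairevaku/ → zivoezairevagu.
Rule 2 (pre-rhotic lowering): /i/ is a high vowel immediately before /r/, so it lowers to [e]. /zivoezairevagu/ → zivoezaerevagu.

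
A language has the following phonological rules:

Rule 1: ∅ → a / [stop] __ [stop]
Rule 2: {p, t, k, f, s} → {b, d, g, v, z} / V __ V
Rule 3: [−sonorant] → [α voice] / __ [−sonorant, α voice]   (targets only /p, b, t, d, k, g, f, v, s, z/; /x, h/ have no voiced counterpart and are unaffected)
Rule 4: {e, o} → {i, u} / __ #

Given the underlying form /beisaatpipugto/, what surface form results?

Rule 1 (stop-cluster a-epenthesis): /t/ and /p/ form a stop–stop cluster, so [a] is inserted between them. /g/ and /t/ form a stop–stop cluster, so [a] is inserted between them. /beisaatpipugto/ → beisaatapipugato.
Rule 2 (intervocalic voicing): /s/ is a voiceless obstruent between vowels /i/ and /a/, so it voices to [z]. /t/ is a voiceless obstruent between vowels /a/ and /a/, so it voices to [d]. /p/ is a voiceless obstruent between vowels /a/ and /i/, so it voices to [b]. /p/ is a voiceless obstruent between vowels /i/ and /u/, so it voices to [b]. /t/ is a voiceless obstruent between vowels /a/ and /o/, so it voices to [d]. /beisaatapipugato/ → beizaadabibugado.
Rule 3 (regressive voicing assimilation): no segment meets the environment; /beizaadabibugado/ is unchanged.
Rule 4 (final vowel raising): /o/ is a mid vowel in word-final position, so it raises to [u]. /beizaadabibugado/ → beizaadabibugadu.

beizaadabibugadu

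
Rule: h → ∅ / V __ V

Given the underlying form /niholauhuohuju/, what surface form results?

niolauuouju

/h/ occurs between vowels /i/ and /o/, so it deletes.
/h/ occurs between vowels /u/ and /u/, so it deletes.
/h/ occurs between vowels /o/ and /u/, so it deletes.
Surface form: [niolauuouju].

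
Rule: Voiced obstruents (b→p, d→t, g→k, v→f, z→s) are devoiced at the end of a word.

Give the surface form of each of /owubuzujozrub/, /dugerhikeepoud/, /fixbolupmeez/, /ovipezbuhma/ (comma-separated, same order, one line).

/owubuzujozrub/: /b/ is a voiced obstruent in word-final position, so it devoices to [p]. → [owubuzujozrup].
/dugerhikeepoud/: /d/ is a voiced obstruent in word-final position, so it devoices to [t]. → [dugerhikeepout].
/fixbolupmeez/: /z/ is a voiced obstruent in word-final position, so it devoices to [s]. → [fixbolupmees].
/ovipezbuhma/: the rule's environment is not met; surfaces unchanged as [ovipezbuhma].

owubuzujozrup, dugerhikeepout, fixbolupmees, ovipezbuhma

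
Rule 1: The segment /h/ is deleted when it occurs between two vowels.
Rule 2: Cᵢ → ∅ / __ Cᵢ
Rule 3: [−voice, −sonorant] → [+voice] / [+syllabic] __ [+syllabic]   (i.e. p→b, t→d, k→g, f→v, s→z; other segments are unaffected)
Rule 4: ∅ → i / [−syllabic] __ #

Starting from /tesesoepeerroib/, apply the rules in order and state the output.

tezezoebeeroibi

Rule 1 (intervocalic h-deletion): no segment meets the environment; /tesesoepeerroib/ is unchanged.
Rule 2 (degemination): /rr/ is a geminate; the first /r/ deletes. /tesesoepeerroib/ → tesesoepeeroib.
Rule 3 (intervocalic voicing): /s/ is a voiceless obstruent between vowels /e/ and /e/, so it voices to [z]. /s/ is a voiceless obstruent between vowels /e/ and /o/, so it voices to [z]. /p/ is a voiceless obstruent between vowels /e/ and /e/, so it voices to [b]. /tesesoepeeroib/ → tezezoebeeroib.
Rule 4 (final i-epenthesis): the form ends in the consonant /b/, so [i] is inserted word-finally. /tezezoebeeroib/ → tezezoebeeroibi.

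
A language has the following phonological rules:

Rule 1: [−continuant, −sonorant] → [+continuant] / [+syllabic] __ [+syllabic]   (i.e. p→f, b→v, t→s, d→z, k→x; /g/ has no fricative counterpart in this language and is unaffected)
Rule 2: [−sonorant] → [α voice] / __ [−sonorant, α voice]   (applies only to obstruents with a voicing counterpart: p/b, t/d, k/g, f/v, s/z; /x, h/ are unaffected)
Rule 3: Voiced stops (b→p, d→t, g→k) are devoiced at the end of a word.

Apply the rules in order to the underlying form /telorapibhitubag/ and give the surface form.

telorafiphisuvak

Rule 1 (intervocalic spirantization): /p/ is a stop between vowels /a/ and /i/, so it spirantizes to the fricative [f]. /t/ is a stop between vowels /i/ and /u/, so it spirantizes to the fricative [s]. /b/ is a stop between vowels /u/ and /a/, so it spirantizes to the fricative [v]. /telorapibhitubag/ → telorafibhisuvag.
Rule 2 (regressive voicing assimilation): /b/ precedes the voiceless obstruent /h/, so it devoices to [p] by assimilation. /telorafibhisuvag/ → telorafiphisuvag.
Rule 3 (final devoicing): /g/ is a voiced stop in word-final position, so it devoices to [k]. /telorafiphisuvag/ → telorafiphisuvak.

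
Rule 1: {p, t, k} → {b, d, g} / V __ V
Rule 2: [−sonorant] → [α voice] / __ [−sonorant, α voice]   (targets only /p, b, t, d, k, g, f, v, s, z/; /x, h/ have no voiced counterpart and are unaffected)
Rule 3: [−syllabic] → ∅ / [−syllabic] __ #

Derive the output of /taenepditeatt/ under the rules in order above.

Rule 1 (intervocalic voicing): /t/ is a voiceless stop between vowels /i/ and /e/, so it voices to [d]. /taenepditeatt/ → taenepdideatt.
Rule 2 (regressive voicing assimilation): /p/ precedes the voiced obstruent /d/, so it voices to [b] by assimilation. /taenepdideatt/ → taenebdideatt.
Rule 3 (final cluster simplification): /t/ is the second consonant of a word-final cluster /tt/, so it deletes. /taenebdideatt/ → taenebdideat.

taenebdideat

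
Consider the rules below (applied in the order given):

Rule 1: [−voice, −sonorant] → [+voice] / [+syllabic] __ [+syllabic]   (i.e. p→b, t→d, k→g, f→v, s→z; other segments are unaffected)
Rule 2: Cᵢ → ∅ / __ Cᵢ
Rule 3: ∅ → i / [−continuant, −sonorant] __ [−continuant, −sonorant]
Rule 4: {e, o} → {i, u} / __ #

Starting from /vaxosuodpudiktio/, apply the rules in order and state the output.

Rule 1 (intervocalic voicing): /s/ is a voiceless obstruent between vowels /o/ and /u/, so it voices to [z]. /vaxosuodpudiktio/ → vaxozuodpudiktio.
Rule 2 (degemination): no segment meets the environment; /vaxozuodpudiktio/ is unchanged.
Rule 3 (stop-cluster i-epenthesis): /d/ and /p/ form a stop–stop cluster, so [i] is inserted between them. /k/ and /t/ form a stop–stop cluster, so [i] is inserted between them. /vaxozuodpudiktio/ → vaxozuodipudikitio.
Rule 4 (final vowel raising): /o/ is a mid vowel in word-final position, so it raises to [u]. /vaxozuodipudikitio/ → vaxozuodipudikitiu.

vaxozuodipudikitiu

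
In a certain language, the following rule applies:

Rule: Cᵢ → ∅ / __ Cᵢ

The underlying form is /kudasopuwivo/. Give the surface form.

kudasopuwivo

No segment of /kudasopuwivo/ meets the structural description of the rule, so the form surfaces unchanged.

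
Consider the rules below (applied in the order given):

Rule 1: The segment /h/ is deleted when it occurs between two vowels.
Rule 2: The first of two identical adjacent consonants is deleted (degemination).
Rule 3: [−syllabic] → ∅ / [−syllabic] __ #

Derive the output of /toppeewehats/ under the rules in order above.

Rule 1 (intervocalic h-deletion): /h/ occurs between vowels /e/ and /a/, so it deletes. /toppeewehats/ → toppeeweats.
Rule 2 (degemination): /pp/ is a geminate; the first /p/ deletes. /toppeeweats/ → topeeweats.
Rule 3 (final cluster simplification): /s/ is the second consonant of a word-final cluster /ts/, so it deletes. /topeeweats/ → topeeweat.

topeeweat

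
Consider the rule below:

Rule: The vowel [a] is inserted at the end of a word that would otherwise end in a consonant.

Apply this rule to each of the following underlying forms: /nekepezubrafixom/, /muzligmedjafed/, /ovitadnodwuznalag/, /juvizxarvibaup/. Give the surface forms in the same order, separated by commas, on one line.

nekepezubrafixoma, muzligmedjafeda, ovitadnodwuznalaga, juvizxarvibaupa

/nekepezubrafixom/: the form ends in the consonant /m/, so [a] is inserted word-finally. → [nekepezubrafixoma].
/muzligmedjafed/: the form ends in the consonant /d/, so [a] is inserted word-finally. → [muzligmedjafeda].
/ovitadnodwuznalag/: the form ends in the consonant /g/, so [a] is inserted word-finally. → [ovitadnodwuznalaga].
/juvizxarvibaup/: the form ends in the consonant /p/, so [a] is inserted word-finally. → [juvizxarvibaupa].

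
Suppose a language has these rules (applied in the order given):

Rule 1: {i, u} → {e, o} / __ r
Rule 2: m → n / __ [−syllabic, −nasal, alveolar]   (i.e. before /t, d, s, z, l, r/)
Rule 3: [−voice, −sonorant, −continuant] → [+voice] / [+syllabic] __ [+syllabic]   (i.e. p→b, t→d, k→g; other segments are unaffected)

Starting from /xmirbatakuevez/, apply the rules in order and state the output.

Rule 1 (pre-rhotic lowering): /i/ is a high vowel immediately before /r/, so it lowers to [e]. /xmirbatakuevez/ → xmerbatakuevez.
Rule 2 (nasal place assimilation): no segment meets the environment; /xmerbatakuevez/ is unchanged.
Rule 3 (intervocalic voicing): /t/ is a voiceless stop between vowels /a/ and /a/, so it voices to [d]. /k/ is a voiceless stop between vowels /a/ and /u/, so it voices to [g]. /xmerbatakuevez/ → xmerbadaguevez.

xmerbadaguevez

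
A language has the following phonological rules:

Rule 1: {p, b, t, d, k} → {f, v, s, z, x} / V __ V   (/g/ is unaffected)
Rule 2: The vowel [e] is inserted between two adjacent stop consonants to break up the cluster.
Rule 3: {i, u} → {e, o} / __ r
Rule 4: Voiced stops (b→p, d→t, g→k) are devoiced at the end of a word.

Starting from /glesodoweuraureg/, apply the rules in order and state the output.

glesozoweoraorek

Rule 1 (intervocalic spirantization): /d/ is a stop between vowels /o/ and /o/, so it spirantizes to the fricative [z]. /glesodoweuraureg/ → glesozoweuraureg.
Rule 2 (stop-cluster e-epenthesis): no segment meets the environment; /glesozoweuraureg/ is unchanged.
Rule 3 (pre-rhotic lowering): /u/ is a high vowel immediately before /r/, so it lowers to [o]. /u/ is a high vowel immediately before /r/, so it lowers to [o]. /glesozoweuraureg/ → glesozoweoraoreg.
Rule 4 (final devoicing): /g/ is a voiced stop in word-final position, so it devoices to [k]. /glesozoweoraoreg/ → glesozoweoraorek.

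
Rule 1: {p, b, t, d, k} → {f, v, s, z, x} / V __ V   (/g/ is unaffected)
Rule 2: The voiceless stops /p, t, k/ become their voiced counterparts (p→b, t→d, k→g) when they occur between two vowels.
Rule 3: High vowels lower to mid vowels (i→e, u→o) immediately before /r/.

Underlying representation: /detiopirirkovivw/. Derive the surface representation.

Rule 1 (intervocalic spirantization): /t/ is a stop between vowels /e/ and /i/, so it spirantizes to the fricative [s]. /p/ is a stop between vowels /o/ and /i/, so it spirantizes to the fricative [f]. /detiopirirkovivw/ → desiofirirkovivw.
Rule 2 (intervocalic voicing): no segment meets the environment; /desiofirirkovivw/ is unchanged.
Rule 3 (pre-rhotic lowering): /i/ is a high vowel immediately before /r/, so it lowers to [e]. /i/ is a high vowel immediately before /r/, so it lowers to [e]. /desiofirirkovivw/ → desiofererkovivw.

desiofererkovivw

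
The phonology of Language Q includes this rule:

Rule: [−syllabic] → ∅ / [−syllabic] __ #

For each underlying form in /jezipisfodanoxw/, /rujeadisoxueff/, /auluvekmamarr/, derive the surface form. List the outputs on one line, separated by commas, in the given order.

/jezipisfodanoxw/: /w/ is the second consonant of a word-final cluster /xw/, so it deletes. → [jezipisfodanox].
/rujeadisoxueff/: /f/ is the second consonant of a word-final cluster /ff/, so it deletes. → [rujeadisoxuef].
/auluvekmamarr/: /r/ is the second consonant of a word-final cluster /rr/, so it deletes. → [auluvekmamar].

jezipisfodanox, rujeadisoxuef, auluvekmamar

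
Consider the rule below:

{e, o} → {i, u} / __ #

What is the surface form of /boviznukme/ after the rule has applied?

boviznukmi

/e/ is a mid vowel in word-final position, so it raises to [i].
Surface form: [boviznukmi].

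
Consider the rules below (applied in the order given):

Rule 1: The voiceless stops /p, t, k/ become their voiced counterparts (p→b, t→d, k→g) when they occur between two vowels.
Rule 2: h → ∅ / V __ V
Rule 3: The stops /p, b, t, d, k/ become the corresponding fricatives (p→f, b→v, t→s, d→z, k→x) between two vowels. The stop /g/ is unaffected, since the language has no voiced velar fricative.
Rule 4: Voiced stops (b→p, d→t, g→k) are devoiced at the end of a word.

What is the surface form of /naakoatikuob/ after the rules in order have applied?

Rule 1 (intervocalic voicing): /k/ is a voiceless stop between vowels /a/ and /o/, so it voices to [g]. /t/ is a voiceless stop between vowels /a/ and /i/, so it voices to [d]. /k/ is a voiceless stop between vowels /i/ and /u/, so it voices to [g]. /naakoatikuob/ → naagoadiguob.
Rule 2 (intervocalic h-deletion): no segment meets the environment; /naagoadiguob/ is unchanged.
Rule 3 (intervocalic spirantization): /d/ is a stop between vowels /a/ and /i/, so it spirantizes to the fricative [z]. /naagoadiguob/ → naagoaziguob.
Rule 4 (final devoicing): /b/ is a voiced stop in word-final position, so it devoices to [p]. /naagoaziguob/ → naagoaziguop.

naagoaziguop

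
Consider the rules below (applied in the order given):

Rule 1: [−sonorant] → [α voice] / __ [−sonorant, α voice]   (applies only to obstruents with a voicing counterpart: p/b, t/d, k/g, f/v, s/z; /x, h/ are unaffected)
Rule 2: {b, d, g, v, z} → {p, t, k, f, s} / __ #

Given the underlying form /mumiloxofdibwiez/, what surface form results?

Rule 1 (regressive voicing assimilation): /f/ precedes the voiced obstruent /d/, so it voices to [v] by assimilation. /mumiloxofdibwiez/ → mumiloxovdibwiez.
Rule 2 (final devoicing): /z/ is a voiced obstruent in word-final position, so it devoices to [s]. /mumiloxovdibwiez/ → mumiloxovdibwies.

mumiloxovdibwies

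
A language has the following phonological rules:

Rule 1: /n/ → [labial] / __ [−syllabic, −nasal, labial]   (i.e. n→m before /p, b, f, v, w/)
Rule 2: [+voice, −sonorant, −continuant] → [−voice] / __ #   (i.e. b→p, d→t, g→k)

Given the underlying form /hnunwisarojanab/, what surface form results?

Rule 1 (nasal place assimilation): /n/ precedes the labial consonant /w/, so it assimilates in place to [m]. /hnunwisarojanab/ → hnumwisarojanab.
Rule 2 (final devoicing): /b/ is a voiced stop in word-final position, so it devoices to [p]. /hnumwisarojanab/ → hnumwisarojanap.

hnumwisarojanap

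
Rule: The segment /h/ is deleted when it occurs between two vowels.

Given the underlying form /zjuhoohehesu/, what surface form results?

/h/ occurs between vowels /u/ and /o/, so it deletes.
/h/ occurs between vowels /o/ and /e/, so it deletes.
/h/ occurs between vowels /e/ and /e/, so it deletes.
Surface form: [zjuooeesu].

zjuooeesu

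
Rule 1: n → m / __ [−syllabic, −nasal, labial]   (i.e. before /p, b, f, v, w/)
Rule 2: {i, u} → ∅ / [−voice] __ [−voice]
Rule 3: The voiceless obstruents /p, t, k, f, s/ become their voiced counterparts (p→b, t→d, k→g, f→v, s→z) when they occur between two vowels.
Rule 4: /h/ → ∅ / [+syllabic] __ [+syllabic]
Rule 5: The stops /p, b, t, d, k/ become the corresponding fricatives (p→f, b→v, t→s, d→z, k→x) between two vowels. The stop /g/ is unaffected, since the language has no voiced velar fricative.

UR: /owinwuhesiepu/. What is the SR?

owimwuezievu

Rule 1 (nasal place assimilation): /n/ precedes the labial consonant /w/, so it assimilates in place to [m]. /owinwuhesiepu/ → owimwuhesiepu.
Rule 2 (high vowel syncope): no segment meets the environment; /owimwuhesiepu/ is unchanged.
Rule 3 (intervocalic voicing): /s/ is a voiceless obstruent between vowels /e/ and /i/, so it voices to [z]. /p/ is a voiceless obstruent between vowels /e/ and /u/, so it voices to [b]. /owimwuhesiepu/ → owimwuheziebu.
Rule 4 (intervocalic h-deletion): /h/ occurs between vowels /u/ and /e/, so it deletes. /owimwuheziebu/ → owimwueziebu.
Rule 5 (intervocalic spirantization): /b/ is a stop between vowels /e/ and /u/, so it spirantizes to the fricative [v]. /owimwueziebu/ → owimwuezievu.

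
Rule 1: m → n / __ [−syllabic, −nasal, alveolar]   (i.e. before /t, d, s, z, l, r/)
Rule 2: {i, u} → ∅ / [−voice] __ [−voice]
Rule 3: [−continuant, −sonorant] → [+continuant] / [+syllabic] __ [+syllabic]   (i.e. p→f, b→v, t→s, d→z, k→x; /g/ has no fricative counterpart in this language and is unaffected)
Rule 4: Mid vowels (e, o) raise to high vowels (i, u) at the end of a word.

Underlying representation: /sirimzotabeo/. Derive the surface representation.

Rule 1 (nasal place assimilation): /m/ precedes the alveolar consonant /z/, so it assimilates in place to [n]. /sirimzotabeo/ → sirinzotabeo.
Rule 2 (high vowel syncope): no segment meets the environment; /sirinzotabeo/ is unchanged.
Rule 3 (intervocalic spirantization): /t/ is a stop between vowels /o/ and /a/, so it spirantizes to the fricative [s]. /b/ is a stop between vowels /a/ and /e/, so it spirantizes to the fricative [v]. /sirinzotabeo/ → sirinzosaveo.
Rule 4 (final vowel raising): /o/ is a mid vowel in word-final position, so it raises to [u]. /sirinzosaveo/ → sirinzosaveu.

sirinzosaveu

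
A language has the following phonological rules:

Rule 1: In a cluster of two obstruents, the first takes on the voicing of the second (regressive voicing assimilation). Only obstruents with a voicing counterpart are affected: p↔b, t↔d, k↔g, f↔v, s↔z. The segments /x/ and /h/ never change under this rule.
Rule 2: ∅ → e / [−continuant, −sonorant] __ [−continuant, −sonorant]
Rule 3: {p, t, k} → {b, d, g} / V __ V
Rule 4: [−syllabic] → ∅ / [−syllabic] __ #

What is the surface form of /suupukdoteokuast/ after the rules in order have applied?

suubugedodeoguas

Rule 1 (regressive voicing assimilation): /k/ precedes the voiced obstruent /d/, so it voices to [g] by assimilation. /suupukdoteokuast/ → suupugdoteokuast.
Rule 2 (stop-cluster e-epenthesis): /g/ and /d/ form a stop–stop cluster, so [e] is inserted between them. /suupugdoteokuast/ → suupugedoteokuast.
Rule 3 (intervocalic voicing): /p/ is a voiceless stop between vowels /u/ and /u/, so it voices to [b]. /t/ is a voiceless stop between vowels /o/ and /e/, so it voices to [d]. /k/ is a voiceless stop between vowels /o/ and /u/, so it voices to [g]. /suupugedoteokuast/ → suubugedodeoguast.
Rule 4 (final cluster simplification): /t/ is the second consonant of a word-final cluster /st/, so it deletes. /suubugedodeoguast/ → suubugedodeoguas.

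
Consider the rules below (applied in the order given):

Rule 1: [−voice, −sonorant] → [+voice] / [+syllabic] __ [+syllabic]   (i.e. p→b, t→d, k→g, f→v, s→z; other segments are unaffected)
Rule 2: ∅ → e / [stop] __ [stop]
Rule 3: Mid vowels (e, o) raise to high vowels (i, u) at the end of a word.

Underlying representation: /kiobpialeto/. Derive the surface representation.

Rule 1 (intervocalic voicing): /t/ is a voiceless obstruent between vowels /e/ and /o/, so it voices to [d]. /kiobpialeto/ → kiobpialedo.
Rule 2 (stop-cluster e-epenthesis): /b/ and /p/ form a stop–stop cluster, so [e] is inserted between them. /kiobpialedo/ → kiobepialedo.
Rule 3 (final vowel raising): /o/ is a mid vowel in word-final position, so it raises to [u]. /kiobepialedo/ → kiobepialedu.

kiobepialedu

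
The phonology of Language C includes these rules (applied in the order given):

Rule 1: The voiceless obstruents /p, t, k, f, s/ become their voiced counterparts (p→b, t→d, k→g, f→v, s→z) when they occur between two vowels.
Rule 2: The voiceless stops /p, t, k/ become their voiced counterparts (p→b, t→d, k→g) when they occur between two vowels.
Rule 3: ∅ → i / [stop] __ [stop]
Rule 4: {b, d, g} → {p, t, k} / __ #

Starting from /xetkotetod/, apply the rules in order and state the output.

Rule 1 (intervocalic voicing): /t/ is a voiceless obstruent between vowels /o/ and /e/, so it voices to [d]. /t/ is a voiceless obstruent between vowels /e/ and /o/, so it voices to [d]. /xetkotetod/ → xetkodedod.
Rule 2 (intervocalic voicing): no segment meets the environment; /xetkodedod/ is unchanged.
Rule 3 (stop-cluster i-epenthesis): /t/ and /k/ form a stop–stop cluster, so [i] is inserted between them. /xetkodedod/ → xetikodedod.
Rule 4 (final devoicing): /d/ is a voiced stop in word-final position, so it devoices to [t]. /xetikodedod/ → xetikodedot.

xetikodedot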